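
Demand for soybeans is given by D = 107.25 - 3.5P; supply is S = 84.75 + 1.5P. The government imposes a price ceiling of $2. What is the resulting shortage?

Equilibrium price would be P* = 4.5, so the ceiling at 2 binds.
At P = 2: D = 107.25 − 3.5(2) = 100.25, S = 84.75 + 1.5(2) = 87.75.
Shortage = 100.25 − 87.75 = 12.5.

Shortage = 12.5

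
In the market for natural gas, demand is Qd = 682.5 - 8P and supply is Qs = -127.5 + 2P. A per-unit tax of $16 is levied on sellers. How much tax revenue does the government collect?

Pre-tax equilibrium: P* = 81, Q* = 34.5.
Tax on sellers shifts supply to Qs = -127.5 + 2(P − 16) = -159.5 + 2P.
682.5 - 8P = -159.5 + 2P gives buyer price Pb = 84.2; sellers receive Ps = 84.2 − 16 = 68.2.
New quantity: Q = 682.5 − 8(84.2) = 8.9.
Revenue = 16 × 8.9 = 142.4.

Tax revenue = 142.4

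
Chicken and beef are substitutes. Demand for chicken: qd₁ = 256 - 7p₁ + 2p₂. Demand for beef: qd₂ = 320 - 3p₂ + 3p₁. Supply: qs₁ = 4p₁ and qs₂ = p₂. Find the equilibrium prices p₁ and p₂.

p₁ = 832/19, p₂ = 2144/19

Market 1: 256 - 7p₁ + 2p₂ = 4p₁ → 11p₁ - 2p₂ = 256.
Market 2: 4p₂ - 3p₁ = 320.
Eliminating p₂: 4×(1) + 2×(2) gives 38p₁ = 1664, so p₁ = 832/19.
Back-substitute into (2): p₂ = (320 + 3×832/19) / 4 = 2144/19.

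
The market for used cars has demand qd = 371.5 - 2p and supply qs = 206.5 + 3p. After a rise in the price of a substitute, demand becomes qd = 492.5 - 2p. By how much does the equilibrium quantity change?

Δq = 72.6

Original equilibrium: p* = 33, q* = 305.5.
New equilibrium: 492.5 - 2p = 206.5 + 3p, so 286 = 5p and p' = 57.2; q' = 492.5 − 2(57.2) = 378.1.
Change in quantity: 378.1 − 305.5 = 72.6.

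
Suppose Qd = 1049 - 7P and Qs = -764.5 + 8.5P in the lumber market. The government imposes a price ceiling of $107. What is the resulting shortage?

Equilibrium price would be P* = 117, so the ceiling at 107 binds.
At P = 107: Qd = 1049 − 7(107) = 300, Qs = -764.5 + 8.5(107) = 145.
Shortage = 300 − 145 = 155.

Shortage = 155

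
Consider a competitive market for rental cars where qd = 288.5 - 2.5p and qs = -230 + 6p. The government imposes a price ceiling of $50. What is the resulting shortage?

Shortage = 93.5

Equilibrium price would be p* = 61, so the ceiling at 50 binds.
At p = 50: qd = 288.5 − 2.5(50) = 163.5, qs = -230 + 6(50) = 70.
Shortage = 163.5 − 70 = 93.5.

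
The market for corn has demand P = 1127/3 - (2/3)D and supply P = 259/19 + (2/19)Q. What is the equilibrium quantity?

Set the two price expressions equal: 1127/3 - (2/3)Q = 259/19 + (2/19)Q.
20636/57 = (44/57)Q, so Q* = 469.
P* = 1127/3 − (2/3)(469) = 63.

Q* = 469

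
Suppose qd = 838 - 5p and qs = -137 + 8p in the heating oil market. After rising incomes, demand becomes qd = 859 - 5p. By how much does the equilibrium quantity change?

Δq = 168/13

Original equilibrium: p* = 75, q* = 463.
New equilibrium: 859 - 5p = -137 + 8p, so 996 = 13p and p' = 996/13; q' = 859 − 5(996/13) = 6187/13.
Change in quantity: 6187/13 − 463 = 168/13.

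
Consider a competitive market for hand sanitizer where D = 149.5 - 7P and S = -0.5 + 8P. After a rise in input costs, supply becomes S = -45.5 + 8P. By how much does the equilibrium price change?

Original equilibrium: P* = 10, Q* = 79.5.
New equilibrium: 149.5 - 7P = -45.5 + 8P, so 195 = 15P and P' = 13; Q' = 149.5 − 7(13) = 58.5.
Change in price: 13 − 10 = 3.

ΔP = 3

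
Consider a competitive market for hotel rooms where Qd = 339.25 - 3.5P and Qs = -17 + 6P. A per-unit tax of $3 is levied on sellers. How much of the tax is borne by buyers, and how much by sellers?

Buyers bear 36/19, sellers bear 21/19

Pre-tax equilibrium: P* = 37.5, Q* = 208.
Tax on sellers shifts supply to Qs = -17 + 6(P − 3) = -35 + 6P.
339.25 - 3.5P = -35 + 6P gives buyer price Pb = 1497/38; sellers receive Ps = 1497/38 − 3 = 1383/38.
New quantity: Q = 339.25 − 3.5(1497/38) = 3826/19.
Buyer burden = 1497/38 − 37.5 = 36/19; seller burden = 37.5 − 1383/38 = 21/19.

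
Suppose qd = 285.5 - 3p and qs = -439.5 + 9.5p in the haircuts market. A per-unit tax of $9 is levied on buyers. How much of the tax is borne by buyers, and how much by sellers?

Pre-tax equilibrium: p* = 58, q* = 111.5.
Tax on buyers shifts demand to qd = 285.5 − 3(p + 9) = 258.5 - 3p.
258.5 - 3p = -439.5 + 9.5p gives seller price ps = 55.84; buyers pay pb = 55.84 + 9 = 64.84.
New quantity: q = 285.5 − 3(64.84) = 90.98.
Buyer burden = 64.84 − 58 = 6.84; seller burden = 58 − 55.84 = 2.16.

Buyers bear $6.84, sellers bear $2.16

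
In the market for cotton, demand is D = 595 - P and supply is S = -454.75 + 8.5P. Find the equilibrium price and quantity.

Set D = S: 595 - P = -454.75 + 8.5P.
1049.75 = 9.5P, so P* = 110.5.
Q* = 595 − 1(110.5) = 484.5.

P* = 110.5, Q* = 484.5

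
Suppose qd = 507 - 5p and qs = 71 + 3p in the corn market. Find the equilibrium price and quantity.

p* = 54.5, q* = 234.5

Set qd = qs: 507 - 5p = 71 + 3p.
436 = 8p, so p* = 54.5.
q* = 507 − 5(54.5) = 234.5.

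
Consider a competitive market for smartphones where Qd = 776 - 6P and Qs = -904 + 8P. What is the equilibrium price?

P* = 120

Set Qd = Qs: 776 - 6P = -904 + 8P.
1680 = 14P, so P* = 120.
Q* = 776 − 6(120) = 56.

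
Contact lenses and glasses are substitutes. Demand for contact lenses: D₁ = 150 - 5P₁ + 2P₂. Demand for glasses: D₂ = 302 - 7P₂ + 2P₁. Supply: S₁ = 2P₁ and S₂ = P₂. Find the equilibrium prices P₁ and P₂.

P₁ = 451/13, P₂ = 1207/26

Market 1: 150 - 5P₁ + 2P₂ = 2P₁ → 7P₁ - 2P₂ = 150.
Market 2: 8P₂ - 2P₁ = 302.
Eliminating P₂: 8×(1) + 2×(2) gives 52P₁ = 1804, so P₁ = 451/13.
Back-substitute into (2): P₂ = (302 + 2×451/13) / 8 = 1207/26.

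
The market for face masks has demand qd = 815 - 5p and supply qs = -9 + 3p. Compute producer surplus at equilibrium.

Equilibrium: 815 - 5p = -9 + 3p gives p* = 103, q* = 300.
Supply starts at p = 3 (where qs = 0).
PS = ½(103 − 3)(300) = 15000.

Producer surplus = 15000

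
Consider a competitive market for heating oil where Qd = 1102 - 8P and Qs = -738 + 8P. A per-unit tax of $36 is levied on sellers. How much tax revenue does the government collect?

Tax revenue = 1368

Pre-tax equilibrium: P* = 115, Q* = 182.
Tax on sellers shifts supply to Qs = -738 + 8(P − 36) = -1026 + 8P.
1102 - 8P = -1026 + 8P gives buyer price Pb = 133; sellers receive Ps = 133 − 36 = 97.
New quantity: Q = 1102 − 8(133) = 38.
Revenue = 36 × 38 = 1368.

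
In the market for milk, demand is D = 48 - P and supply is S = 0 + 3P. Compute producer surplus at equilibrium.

Producer surplus = 216

Equilibrium: 48 - P = 0 + 3P gives P* = 12, Q* = 36.
Supply starts at P = 0 (where S = 0).
PS = ½(12 − 0)(36) = 216.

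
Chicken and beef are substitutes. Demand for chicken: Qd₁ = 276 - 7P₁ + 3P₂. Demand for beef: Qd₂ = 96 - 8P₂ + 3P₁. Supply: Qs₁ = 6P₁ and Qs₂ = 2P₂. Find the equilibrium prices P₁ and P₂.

P₁ = 3048/121, P₂ = 2076/121

Market 1: 276 - 7P₁ + 3P₂ = 6P₁ → 13P₁ - 3P₂ = 276.
Market 2: 10P₂ - 3P₁ = 96.
Eliminating P₂: 10×(1) + 3×(2) gives 121P₁ = 3048, so P₁ = 3048/121.
Back-substitute into (2): P₂ = (96 + 3×3048/121) / 10 = 2076/121.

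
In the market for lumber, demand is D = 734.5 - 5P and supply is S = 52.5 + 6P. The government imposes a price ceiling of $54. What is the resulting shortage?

Equilibrium price would be P* = 62, so the ceiling at 54 binds.
At P = 54: D = 734.5 − 5(54) = 464.5, S = 52.5 + 6(54) = 376.5.
Shortage = 464.5 − 376.5 = 88.

Shortage = 88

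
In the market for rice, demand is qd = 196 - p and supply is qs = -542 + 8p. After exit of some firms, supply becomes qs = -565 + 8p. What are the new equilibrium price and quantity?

Original equilibrium: p* = 82, q* = 114.
New equilibrium: 196 - p = -565 + 8p, so 761 = 9p and p' = 761/9; q' = 196 − 1(761/9) = 1003/9.

p' = 761/9, q' = 1003/9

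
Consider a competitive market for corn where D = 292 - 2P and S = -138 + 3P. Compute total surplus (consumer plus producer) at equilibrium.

Total surplus = 6000

Equilibrium: 292 - 2P = -138 + 3P gives P* = 86, Q* = 120.
Demand choke price: P = 146; supply starts at P = 46.
CS = ½(146 − 86)(120) = 3600; PS = ½(86 − 46)(120) = 2400.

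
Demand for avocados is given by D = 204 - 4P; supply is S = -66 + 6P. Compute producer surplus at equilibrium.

Producer surplus = 768

Equilibrium: 204 - 4P = -66 + 6P gives P* = 27, Q* = 96.
Supply starts at P = 11 (where S = 0).
PS = ½(27 − 11)(96) = 768.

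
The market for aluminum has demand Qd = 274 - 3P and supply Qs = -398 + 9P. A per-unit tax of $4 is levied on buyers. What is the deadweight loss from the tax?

Pre-tax equilibrium: P* = 56, Q* = 106.
Tax on buyers shifts demand to Qd = 274 − 3(P + 4) = 262 - 3P.
262 - 3P = -398 + 9P gives seller price Ps = 55; buyers pay Pb = 55 + 4 = 59.
New quantity: Q = 274 − 3(59) = 97.
DWL = ½ × 4 × (106 − 97) = 18.

Deadweight loss = 18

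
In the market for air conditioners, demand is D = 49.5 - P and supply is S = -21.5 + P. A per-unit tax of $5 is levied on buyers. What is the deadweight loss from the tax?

Deadweight loss = 6.25

Pre-tax equilibrium: P* = 35.5, Q* = 14.
Tax on buyers shifts demand to D = 49.5 − 1(P + 5) = 44.5 - P.
44.5 - P = -21.5 + P gives seller price Ps = 33; buyers pay Pb = 33 + 5 = 38.
New quantity: Q = 49.5 − 1(38) = 11.5.
DWL = ½ × 5 × (14 − 11.5) = 6.25.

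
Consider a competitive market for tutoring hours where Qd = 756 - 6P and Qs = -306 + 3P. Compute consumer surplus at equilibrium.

Equilibrium: 756 - 6P = -306 + 3P gives P* = 118, Q* = 48.
Demand choke price (Qd = 0): P = 126.
CS = ½(126 − 118)(48) = 192.

Consumer surplus = 192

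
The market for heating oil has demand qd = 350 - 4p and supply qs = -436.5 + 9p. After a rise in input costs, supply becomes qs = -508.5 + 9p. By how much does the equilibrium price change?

Δp = 72/13

Original equilibrium: p* = 60.5, q* = 108.
New equilibrium: 350 - 4p = -508.5 + 9p, so 858.5 = 13p and p' = 1717/26; q' = 350 − 4(1717/26) = 1116/13.
Change in price: 1717/26 − 60.5 = 72/13.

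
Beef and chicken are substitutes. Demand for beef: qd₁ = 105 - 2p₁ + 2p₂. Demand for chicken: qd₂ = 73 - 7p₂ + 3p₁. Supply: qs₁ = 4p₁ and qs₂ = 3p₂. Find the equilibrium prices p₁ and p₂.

Market 1: 105 - 2p₁ + 2p₂ = 4p₁ → 6p₁ - 2p₂ = 105.
Market 2: 10p₂ - 3p₁ = 73.
Eliminating p₂: 10×(1) + 2×(2) gives 54p₁ = 1196, so p₁ = 598/27.
Back-substitute into (2): p₂ = (73 + 3×598/27) / 10 = 251/18.

p₁ = 598/27, p₂ = 251/18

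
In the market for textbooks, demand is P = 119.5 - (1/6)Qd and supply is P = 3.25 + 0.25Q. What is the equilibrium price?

Set the two price expressions equal: 119.5 - (1/6)Q = 3.25 + 0.25Q.
116.25 = (5/12)Q, so Q* = 279.
P* = 119.5 − (1/6)(279) = 73.

P* = 73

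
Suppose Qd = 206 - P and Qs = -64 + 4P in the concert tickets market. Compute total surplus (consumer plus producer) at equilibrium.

Total surplus = 14440

Equilibrium: 206 - P = -64 + 4P gives P* = 54, Q* = 152.
Demand choke price: P = 206; supply starts at P = 16.
CS = ½(206 − 54)(152) = 11552; PS = ½(54 − 16)(152) = 2888.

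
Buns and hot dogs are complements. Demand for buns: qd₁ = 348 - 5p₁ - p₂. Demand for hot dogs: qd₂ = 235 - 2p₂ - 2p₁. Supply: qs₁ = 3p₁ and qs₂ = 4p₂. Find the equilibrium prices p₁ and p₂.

Market 1: 348 - 5p₁ - p₂ = 3p₁ → 8p₁ + p₂ = 348.
Market 2: 6p₂ + 2p₁ = 235.
Eliminating p₂: 6×(1) − 1×(2) gives 46p₁ = 1853, so p₁ = 1853/46.
Back-substitute into (2): p₂ = (235 − 2×1853/46) / 6 = 592/23.

p₁ = 1853/46, p₂ = 592/23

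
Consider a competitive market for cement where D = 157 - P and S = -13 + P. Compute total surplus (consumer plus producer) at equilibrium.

Equilibrium: 157 - P = -13 + P gives P* = 85, Q* = 72.
Demand choke price: P = 157; supply starts at P = 13.
CS = ½(157 − 85)(72) = 2592; PS = ½(85 − 13)(72) = 2592.

Total surplus = 5184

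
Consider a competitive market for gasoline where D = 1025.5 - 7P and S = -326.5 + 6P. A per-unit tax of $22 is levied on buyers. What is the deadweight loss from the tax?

Deadweight loss = 10164/13

Pre-tax equilibrium: P* = 104, Q* = 297.5.
Tax on buyers shifts demand to D = 1025.5 − 7(P + 22) = 871.5 - 7P.
871.5 - 7P = -326.5 + 6P gives seller price Ps = 1198/13; buyers pay Pb = 1198/13 + 22 = 1484/13.
New quantity: Q = 1025.5 − 7(1484/13) = 5887/26.
DWL = ½ × 22 × (297.5 − 5887/26) = 10164/13.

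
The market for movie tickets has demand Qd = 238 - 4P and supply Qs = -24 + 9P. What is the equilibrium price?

P* = 262/13

Set Qd = Qs: 238 - 4P = -24 + 9P.
262 = 13P, so P* = 262/13.
Q* = 238 − 4(262/13) = 2046/13.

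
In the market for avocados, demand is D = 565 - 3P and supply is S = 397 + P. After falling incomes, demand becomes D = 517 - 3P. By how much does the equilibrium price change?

Original equilibrium: P* = 42, Q* = 439.
New equilibrium: 517 - 3P = 397 + P, so 120 = 4P and P' = 30; Q' = 517 − 3(30) = 427.
Change in price: 30 − 42 = -12.

ΔP = -12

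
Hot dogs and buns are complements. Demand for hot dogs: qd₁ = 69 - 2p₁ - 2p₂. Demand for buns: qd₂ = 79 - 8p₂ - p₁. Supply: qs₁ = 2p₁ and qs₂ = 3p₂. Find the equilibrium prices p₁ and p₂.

p₁ = 601/42, p₂ = 247/42

Market 1: 69 - 2p₁ - 2p₂ = 2p₁ → 4p₁ + 2p₂ = 69.
Market 2: 11p₂ + p₁ = 79.
Eliminating p₂: 11×(1) − 2×(2) gives 42p₁ = 601, so p₁ = 601/42.
Back-substitute into (2): p₂ = (79 − 1×601/42) / 11 = 247/42.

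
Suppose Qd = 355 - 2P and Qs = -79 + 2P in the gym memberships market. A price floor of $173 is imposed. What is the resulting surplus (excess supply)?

Surplus = 258

Equilibrium price would be P* = 108.5, so the floor at 173 binds.
At P = 173: Qd = 9, Qs = 267.
Surplus = 267 − 9 = 258.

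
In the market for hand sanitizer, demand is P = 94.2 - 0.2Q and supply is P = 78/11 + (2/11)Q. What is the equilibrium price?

P* = 340/7

Set the two price expressions equal: 94.2 - 0.2Q = 78/11 + (2/11)Q.
4791/55 = (21/55)Q, so Q* = 1597/7.
P* = 94.2 − (0.2)(1597/7) = 340/7.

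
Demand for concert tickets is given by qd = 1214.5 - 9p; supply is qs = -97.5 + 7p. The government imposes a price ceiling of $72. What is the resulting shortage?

Equilibrium price would be p* = 82, so the ceiling at 72 binds.
At p = 72: qd = 1214.5 − 9(72) = 566.5, qs = -97.5 + 7(72) = 406.5.
Shortage = 566.5 − 406.5 = 160.

Shortage = 160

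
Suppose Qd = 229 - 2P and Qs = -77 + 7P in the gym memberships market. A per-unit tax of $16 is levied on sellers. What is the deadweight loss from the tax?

Pre-tax equilibrium: P* = 34, Q* = 161.
Tax on sellers shifts supply to Qs = -77 + 7(P − 16) = -189 + 7P.
229 - 2P = -189 + 7P gives buyer price Pb = 418/9; sellers receive Ps = 418/9 − 16 = 274/9.
New quantity: Q = 229 − 2(418/9) = 1225/9.
DWL = ½ × 16 × (161 − 1225/9) = 1792/9.

Deadweight loss = 1792/9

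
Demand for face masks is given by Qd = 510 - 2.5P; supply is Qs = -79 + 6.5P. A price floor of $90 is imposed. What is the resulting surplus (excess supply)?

Equilibrium price would be P* = 589/9, so the floor at 90 binds.
At P = 90: Qd = 285, Qs = 506.
Surplus = 506 − 285 = 221.

Surplus = 221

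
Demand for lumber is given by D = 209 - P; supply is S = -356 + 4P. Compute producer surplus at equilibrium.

Producer surplus = 1152

Equilibrium: 209 - P = -356 + 4P gives P* = 113, Q* = 96.
Supply starts at P = 89 (where S = 0).
PS = ½(113 − 89)(96) = 1152.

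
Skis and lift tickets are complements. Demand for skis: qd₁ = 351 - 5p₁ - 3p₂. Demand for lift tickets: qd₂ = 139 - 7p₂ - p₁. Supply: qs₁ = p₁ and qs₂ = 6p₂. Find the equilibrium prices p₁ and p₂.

Market 1: 351 - 5p₁ - 3p₂ = p₁ → 6p₁ + 3p₂ = 351.
Market 2: 13p₂ + p₁ = 139.
Eliminating p₂: 13×(1) − 3×(2) gives 75p₁ = 4146, so p₁ = 55.28.
Back-substitute into (2): p₂ = (139 − 1×55.28) / 13 = 6.44.

p₁ = 55.28, p₂ = 6.44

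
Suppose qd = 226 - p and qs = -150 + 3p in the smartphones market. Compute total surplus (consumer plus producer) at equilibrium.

Total surplus = 11616

Equilibrium: 226 - p = -150 + 3p gives p* = 94, q* = 132.
Demand choke price: p = 226; supply starts at p = 50.
CS = ½(226 − 94)(132) = 8712; PS = ½(94 − 50)(132) = 2904.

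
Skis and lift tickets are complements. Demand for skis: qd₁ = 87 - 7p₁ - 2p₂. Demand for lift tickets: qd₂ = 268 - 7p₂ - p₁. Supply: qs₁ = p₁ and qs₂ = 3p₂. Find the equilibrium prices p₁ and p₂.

Market 1: 87 - 7p₁ - 2p₂ = p₁ → 8p₁ + 2p₂ = 87.
Market 2: 10p₂ + p₁ = 268.
Eliminating p₂: 10×(1) − 2×(2) gives 78p₁ = 334, so p₁ = 167/39.
Back-substitute into (2): p₂ = (268 − 1×167/39) / 10 = 2057/78.

p₁ = 167/39, p₂ = 2057/78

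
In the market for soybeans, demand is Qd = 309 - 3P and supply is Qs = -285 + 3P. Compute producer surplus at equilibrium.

Producer surplus = 24

Equilibrium: 309 - 3P = -285 + 3P gives P* = 99, Q* = 12.
Supply starts at P = 95 (where Qs = 0).
PS = ½(99 − 95)(12) = 24.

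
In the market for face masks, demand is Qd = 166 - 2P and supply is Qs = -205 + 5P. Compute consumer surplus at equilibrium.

Equilibrium: 166 - 2P = -205 + 5P gives P* = 53, Q* = 60.
Demand choke price (Qd = 0): P = 83.
CS = ½(83 − 53)(60) = 900.

Consumer surplus = 900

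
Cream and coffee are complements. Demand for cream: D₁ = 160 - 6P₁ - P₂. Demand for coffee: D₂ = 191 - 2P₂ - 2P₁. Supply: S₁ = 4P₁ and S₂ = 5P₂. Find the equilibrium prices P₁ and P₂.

P₁ = 929/68, P₂ = 795/34

Market 1: 160 - 6P₁ - P₂ = 4P₁ → 10P₁ + P₂ = 160.
Market 2: 7P₂ + 2P₁ = 191.
Eliminating P₂: 7×(1) − 1×(2) gives 68P₁ = 929, so P₁ = 929/68.
Back-substitute into (2): P₂ = (191 − 2×929/68) / 7 = 795/34.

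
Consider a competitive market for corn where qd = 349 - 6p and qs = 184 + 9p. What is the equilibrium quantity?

Set qd = qs: 349 - 6p = 184 + 9p.
165 = 15p, so p* = 11.
q* = 349 − 6(11) = 283.

q* = 283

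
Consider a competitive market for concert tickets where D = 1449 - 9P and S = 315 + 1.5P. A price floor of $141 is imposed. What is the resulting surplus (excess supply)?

Surplus = 346.5

Equilibrium price would be P* = 108, so the floor at 141 binds.
At P = 141: D = 180, S = 526.5.
Surplus = 526.5 − 180 = 346.5.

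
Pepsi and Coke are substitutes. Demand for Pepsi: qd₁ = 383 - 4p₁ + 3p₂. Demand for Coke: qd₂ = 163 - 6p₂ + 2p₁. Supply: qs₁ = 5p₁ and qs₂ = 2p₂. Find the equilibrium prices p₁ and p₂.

p₁ = 323/6, p₂ = 203/6

Market 1: 383 - 4p₁ + 3p₂ = 5p₁ → 9p₁ - 3p₂ = 383.
Market 2: 8p₂ - 2p₁ = 163.
Eliminating p₂: 8×(1) + 3×(2) gives 66p₁ = 3553, so p₁ = 323/6.
Back-substitute into (2): p₂ = (163 + 2×323/6) / 8 = 203/6.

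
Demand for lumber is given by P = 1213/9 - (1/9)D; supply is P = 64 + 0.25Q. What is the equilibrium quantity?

Set the two price expressions equal: 1213/9 - (1/9)Q = 64 + 0.25Q.
637/9 = (13/36)Q, so Q* = 196.
P* = 1213/9 − (1/9)(196) = 113.

Q* = 196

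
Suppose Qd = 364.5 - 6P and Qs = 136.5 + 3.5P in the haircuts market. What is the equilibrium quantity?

Q* = 220.5

Set Qd = Qs: 364.5 - 6P = 136.5 + 3.5P.
228 = 9.5P, so P* = 24.
Q* = 364.5 − 6(24) = 220.5.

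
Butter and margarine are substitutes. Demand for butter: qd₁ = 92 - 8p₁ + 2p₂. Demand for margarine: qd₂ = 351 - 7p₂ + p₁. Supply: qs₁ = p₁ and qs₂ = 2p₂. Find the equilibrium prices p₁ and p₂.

Market 1: 92 - 8p₁ + 2p₂ = p₁ → 9p₁ - 2p₂ = 92.
Market 2: 9p₂ - p₁ = 351.
Eliminating p₂: 9×(1) + 2×(2) gives 79p₁ = 1530, so p₁ = 1530/79.
Back-substitute into (2): p₂ = (351 + 1×1530/79) / 9 = 3251/79.

p₁ = 1530/79, p₂ = 3251/79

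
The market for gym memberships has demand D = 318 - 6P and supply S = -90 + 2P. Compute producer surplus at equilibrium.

Producer surplus = 36

Equilibrium: 318 - 6P = -90 + 2P gives P* = 51, Q* = 12.
Supply starts at P = 45 (where S = 0).
PS = ½(51 − 45)(12) = 36.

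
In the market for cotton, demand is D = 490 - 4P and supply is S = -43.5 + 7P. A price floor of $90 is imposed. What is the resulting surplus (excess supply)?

Surplus = 456.5

Equilibrium price would be P* = 48.5, so the floor at 90 binds.
At P = 90: D = 130, S = 586.5.
Surplus = 586.5 − 130 = 456.5.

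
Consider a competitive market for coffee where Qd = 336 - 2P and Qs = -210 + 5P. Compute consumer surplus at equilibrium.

Consumer surplus = 8100

Equilibrium: 336 - 2P = -210 + 5P gives P* = 78, Q* = 180.
Demand choke price (Qd = 0): P = 168.
CS = ½(168 − 78)(180) = 8100.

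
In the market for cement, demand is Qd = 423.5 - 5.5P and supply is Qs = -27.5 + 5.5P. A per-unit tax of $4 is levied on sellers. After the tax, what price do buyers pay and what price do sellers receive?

Buyers pay $43, sellers receive $39

Pre-tax equilibrium: P* = 41, Q* = 198.
Tax on sellers shifts supply to Qs = -27.5 + 5.5(P − 4) = -49.5 + 5.5P.
423.5 - 5.5P = -49.5 + 5.5P gives buyer price Pb = 43; sellers receive Ps = 43 − 4 = 39.
New quantity: Q = 423.5 − 5.5(43) = 187.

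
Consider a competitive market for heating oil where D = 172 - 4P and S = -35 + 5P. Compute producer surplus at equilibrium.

Producer surplus = 640

Equilibrium: 172 - 4P = -35 + 5P gives P* = 23, Q* = 80.
Supply starts at P = 7 (where S = 0).
PS = ½(23 − 7)(80) = 640.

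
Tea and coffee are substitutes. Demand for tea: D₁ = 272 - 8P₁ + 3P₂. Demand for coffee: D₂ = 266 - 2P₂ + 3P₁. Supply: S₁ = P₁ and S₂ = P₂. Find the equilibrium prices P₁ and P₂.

Market 1: 272 - 8P₁ + 3P₂ = P₁ → 9P₁ - 3P₂ = 272.
Market 2: 3P₂ - 3P₁ = 266.
Eliminating P₂: 3×(1) + 3×(2) gives 18P₁ = 1614, so P₁ = 269/3.
Back-substitute into (2): P₂ = (266 + 3×269/3) / 3 = 535/3.

P₁ = 269/3, P₂ = 535/3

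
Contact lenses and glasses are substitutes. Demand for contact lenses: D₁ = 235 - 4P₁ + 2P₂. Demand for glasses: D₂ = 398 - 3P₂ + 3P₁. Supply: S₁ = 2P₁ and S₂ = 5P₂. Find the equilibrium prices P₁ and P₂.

P₁ = 446/7, P₂ = 1031/14

Market 1: 235 - 4P₁ + 2P₂ = 2P₁ → 6P₁ - 2P₂ = 235.
Market 2: 8P₂ - 3P₁ = 398.
Eliminating P₂: 8×(1) + 2×(2) gives 42P₁ = 2676, so P₁ = 446/7.
Back-substitute into (2): P₂ = (398 + 3×446/7) / 8 = 1031/14.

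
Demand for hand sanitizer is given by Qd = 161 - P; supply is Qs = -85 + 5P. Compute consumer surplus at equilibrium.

Equilibrium: 161 - P = -85 + 5P gives P* = 41, Q* = 120.
Demand choke price (Qd = 0): P = 161.
CS = ½(161 − 41)(120) = 7200.

Consumer surplus = 7200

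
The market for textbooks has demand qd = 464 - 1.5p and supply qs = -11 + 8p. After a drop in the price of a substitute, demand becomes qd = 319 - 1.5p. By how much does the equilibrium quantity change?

Original equilibrium: p* = 50, q* = 389.
New equilibrium: 319 - 1.5p = -11 + 8p, so 330 = 9.5p and p' = 660/19; q' = 319 − 1.5(660/19) = 5071/19.
Change in quantity: 5071/19 − 389 = -2320/19.

Δq = -2320/19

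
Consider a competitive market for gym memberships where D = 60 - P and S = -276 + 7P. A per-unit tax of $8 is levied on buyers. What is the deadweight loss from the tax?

Deadweight loss = 28

Pre-tax equilibrium: P* = 42, Q* = 18.
Tax on buyers shifts demand to D = 60 − 1(P + 8) = 52 - P.
52 - P = -276 + 7P gives seller price Ps = 41; buyers pay Pb = 41 + 8 = 49.
New quantity: Q = 60 − 1(49) = 11.
DWL = ½ × 8 × (18 − 11) = 28.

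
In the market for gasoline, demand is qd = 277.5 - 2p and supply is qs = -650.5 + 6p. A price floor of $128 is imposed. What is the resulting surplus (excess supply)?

Equilibrium price would be p* = 116, so the floor at 128 binds.
At p = 128: qd = 21.5, qs = 117.5.
Surplus = 117.5 − 21.5 = 96.

Surplus = 96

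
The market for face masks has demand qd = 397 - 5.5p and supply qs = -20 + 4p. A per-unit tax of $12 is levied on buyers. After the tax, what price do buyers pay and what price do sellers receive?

Buyers pay 930/19, sellers receive 702/19

Pre-tax equilibrium: p* = 834/19, q* = 2956/19.
Tax on buyers shifts demand to qd = 397 − 5.5(p + 12) = 331 - 5.5p.
331 - 5.5p = -20 + 4p gives seller price ps = 702/19; buyers pay pb = 702/19 + 12 = 930/19.
New quantity: q = 397 − 5.5(930/19) = 2428/19.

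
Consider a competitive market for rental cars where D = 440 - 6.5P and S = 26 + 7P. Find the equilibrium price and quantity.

P* = 92/3, Q* = 722/3

Set D = S: 440 - 6.5P = 26 + 7P.
414 = 13.5P, so P* = 92/3.
Q* = 440 − 6.5(92/3) = 722/3.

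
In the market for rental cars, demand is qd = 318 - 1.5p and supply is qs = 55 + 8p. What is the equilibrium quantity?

q* = 5253/19

Set qd = qs: 318 - 1.5p = 55 + 8p.
263 = 9.5p, so p* = 526/19.
q* = 318 − 1.5(526/19) = 5253/19.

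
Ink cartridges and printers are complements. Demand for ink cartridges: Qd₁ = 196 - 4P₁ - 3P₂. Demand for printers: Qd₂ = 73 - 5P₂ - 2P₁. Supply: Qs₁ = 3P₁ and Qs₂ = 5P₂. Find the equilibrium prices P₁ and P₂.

Market 1: 196 - 4P₁ - 3P₂ = 3P₁ → 7P₁ + 3P₂ = 196.
Market 2: 10P₂ + 2P₁ = 73.
Eliminating P₂: 10×(1) − 3×(2) gives 64P₁ = 1741, so P₁ = 27.203125.
Back-substitute into (2): P₂ = (73 − 2×27.203125) / 10 = 1.859375.

P₁ = 27.203125, P₂ = 1.859375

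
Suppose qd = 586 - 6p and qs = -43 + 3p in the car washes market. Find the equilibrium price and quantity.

p* = 629/9, q* = 500/3

Set qd = qs: 586 - 6p = -43 + 3p.
629 = 9p, so p* = 629/9.
q* = 586 − 6(629/9) = 500/3.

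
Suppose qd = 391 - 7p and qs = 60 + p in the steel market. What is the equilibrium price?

p* = 41.375

Set qd = qs: 391 - 7p = 60 + p.
331 = 8p, so p* = 41.375.
q* = 391 − 7(41.375) = 101.375.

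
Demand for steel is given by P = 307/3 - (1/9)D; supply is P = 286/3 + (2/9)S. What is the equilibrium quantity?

Set the two price expressions equal: 307/3 - (1/9)Q = 286/3 + (2/9)Q.
7 = (1/3)Q, so Q* = 21.
P* = 307/3 − (1/9)(21) = 100.

Q* = 21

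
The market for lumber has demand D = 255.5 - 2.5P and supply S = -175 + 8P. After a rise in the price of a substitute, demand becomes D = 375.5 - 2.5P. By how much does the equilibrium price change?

Original equilibrium: P* = 41, Q* = 153.
New equilibrium: 375.5 - 2.5P = -175 + 8P, so 550.5 = 10.5P and P' = 367/7; Q' = 375.5 − 2.5(367/7) = 1711/7.
Change in price: 367/7 − 41 = 80/7.

ΔP = 80/7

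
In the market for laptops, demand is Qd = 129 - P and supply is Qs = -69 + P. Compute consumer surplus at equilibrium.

Consumer surplus = 450

Equilibrium: 129 - P = -69 + P gives P* = 99, Q* = 30.
Demand choke price (Qd = 0): P = 129.
CS = ½(129 − 99)(30) = 450.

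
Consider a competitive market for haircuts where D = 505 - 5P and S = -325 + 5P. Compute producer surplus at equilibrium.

Equilibrium: 505 - 5P = -325 + 5P gives P* = 83, Q* = 90.
Supply starts at P = 65 (where S = 0).
PS = ½(83 − 65)(90) = 810.

Producer surplus = 810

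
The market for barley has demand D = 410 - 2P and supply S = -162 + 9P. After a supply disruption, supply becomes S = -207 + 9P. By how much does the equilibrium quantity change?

ΔQ = -90/11

Original equilibrium: P* = 52, Q* = 306.
New equilibrium: 410 - 2P = -207 + 9P, so 617 = 11P and P' = 617/11; Q' = 410 − 2(617/11) = 3276/11.
Change in quantity: 3276/11 − 306 = -90/11.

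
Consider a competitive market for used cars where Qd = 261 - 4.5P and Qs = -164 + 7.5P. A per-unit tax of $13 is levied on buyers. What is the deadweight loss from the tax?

Deadweight loss = 237.65625

Pre-tax equilibrium: P* = 425/12, Q* = 101.625.
Tax on buyers shifts demand to Qd = 261 − 4.5(P + 13) = 202.5 - 4.5P.
202.5 - 4.5P = -164 + 7.5P gives seller price Ps = 733/24; buyers pay Pb = 733/24 + 13 = 1045/24.
New quantity: Q = 261 − 4.5(1045/24) = 65.0625.
DWL = ½ × 13 × (101.625 − 65.0625) = 237.65625.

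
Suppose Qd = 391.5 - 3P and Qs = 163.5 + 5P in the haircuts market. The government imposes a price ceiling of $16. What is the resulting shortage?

Equilibrium price would be P* = 28.5, so the ceiling at 16 binds.
At P = 16: Qd = 391.5 − 3(16) = 343.5, Qs = 163.5 + 5(16) = 243.5.
Shortage = 343.5 − 243.5 = 100.

Shortage = 100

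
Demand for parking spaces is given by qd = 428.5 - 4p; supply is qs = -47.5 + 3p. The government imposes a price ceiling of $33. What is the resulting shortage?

Equilibrium price would be p* = 68, so the ceiling at 33 binds.
At p = 33: qd = 428.5 − 4(33) = 296.5, qs = -47.5 + 3(33) = 51.5.
Shortage = 296.5 − 51.5 = 245.

Shortage = 245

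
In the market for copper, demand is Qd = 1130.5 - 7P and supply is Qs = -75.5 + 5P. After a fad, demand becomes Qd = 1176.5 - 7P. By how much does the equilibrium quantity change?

Original equilibrium: P* = 100.5, Q* = 427.
New equilibrium: 1176.5 - 7P = -75.5 + 5P, so 1252 = 12P and P' = 313/3; Q' = 1176.5 − 7(313/3) = 2677/6.
Change in quantity: 2677/6 − 427 = 115/6.

ΔQ = 115/6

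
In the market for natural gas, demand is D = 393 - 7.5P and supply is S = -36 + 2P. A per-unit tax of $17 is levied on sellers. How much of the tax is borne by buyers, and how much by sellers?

Pre-tax equilibrium: P* = 858/19, Q* = 1032/19.
Tax on sellers shifts supply to S = -36 + 2(P − 17) = -70 + 2P.
393 - 7.5P = -70 + 2P gives buyer price Pb = 926/19; sellers receive Ps = 926/19 − 17 = 603/19.
New quantity: Q = 393 − 7.5(926/19) = 522/19.
Buyer burden = 926/19 − 858/19 = 68/19; seller burden = 858/19 − 603/19 = 255/19.

Buyers bear 68/19, sellers bear 255/19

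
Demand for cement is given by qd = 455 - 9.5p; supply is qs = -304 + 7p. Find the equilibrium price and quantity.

Set qd = qs: 455 - 9.5p = -304 + 7p.
759 = 16.5p, so p* = 46.
q* = 455 − 9.5(46) = 18.

p* = 46, q* = 18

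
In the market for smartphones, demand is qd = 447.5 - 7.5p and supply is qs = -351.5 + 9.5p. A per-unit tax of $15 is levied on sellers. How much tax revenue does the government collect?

Tax revenue = 32775/68

Pre-tax equilibrium: p* = 47, q* = 95.
Tax on sellers shifts supply to qs = -351.5 + 9.5(p − 15) = -494 + 9.5p.
447.5 - 7.5p = -494 + 9.5p gives buyer price pb = 1883/34; sellers receive ps = 1883/34 − 15 = 1373/34.
New quantity: q = 447.5 − 7.5(1883/34) = 2185/68.
Revenue = 15 × 2185/68 = 32775/68.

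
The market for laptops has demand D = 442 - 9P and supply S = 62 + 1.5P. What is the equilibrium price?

Set D = S: 442 - 9P = 62 + 1.5P.
380 = 10.5P, so P* = 760/21.
Q* = 442 − 9(760/21) = 814/7.

P* = 760/21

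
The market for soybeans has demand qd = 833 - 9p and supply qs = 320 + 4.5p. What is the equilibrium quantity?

Set qd = qs: 833 - 9p = 320 + 4.5p.
513 = 13.5p, so p* = 38.
q* = 833 − 9(38) = 491.

q* = 491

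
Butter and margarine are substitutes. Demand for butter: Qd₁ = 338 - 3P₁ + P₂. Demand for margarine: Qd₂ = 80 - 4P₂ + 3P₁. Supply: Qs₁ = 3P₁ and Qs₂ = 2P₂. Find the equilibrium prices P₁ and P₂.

Market 1: 338 - 3P₁ + P₂ = 3P₁ → 6P₁ - P₂ = 338.
Market 2: 6P₂ - 3P₁ = 80.
Eliminating P₂: 6×(1) + 1×(2) gives 33P₁ = 2108, so P₁ = 2108/33.
Back-substitute into (2): P₂ = (80 + 3×2108/33) / 6 = 498/11.

P₁ = 2108/33, P₂ = 498/11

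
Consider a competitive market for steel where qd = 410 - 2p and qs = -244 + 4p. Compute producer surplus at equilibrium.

Equilibrium: 410 - 2p = -244 + 4p gives p* = 109, q* = 192.
Supply starts at p = 61 (where qs = 0).
PS = ½(109 − 61)(192) = 4608.

Producer surplus = 4608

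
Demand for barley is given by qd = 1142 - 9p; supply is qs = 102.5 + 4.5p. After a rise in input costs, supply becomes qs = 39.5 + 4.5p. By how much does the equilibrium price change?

Original equilibrium: p* = 77, q* = 449.
New equilibrium: 1142 - 9p = 39.5 + 4.5p, so 1102.5 = 13.5p and p' = 245/3; q' = 1142 − 9(245/3) = 407.
Change in price: 245/3 − 77 = 14/3.

Δp = 14/3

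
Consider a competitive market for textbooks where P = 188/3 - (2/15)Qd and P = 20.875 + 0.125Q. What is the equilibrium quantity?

Set the two price expressions equal: 188/3 - (2/15)Q = 20.875 + 0.125Q.
1003/24 = (31/120)Q, so Q* = 5015/31.
P* = 188/3 − (2/15)(5015/31) = 1274/31.

Q* = 5015/31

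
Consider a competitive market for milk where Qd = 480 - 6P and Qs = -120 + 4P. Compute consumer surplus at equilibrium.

Equilibrium: 480 - 6P = -120 + 4P gives P* = 60, Q* = 120.
Demand choke price (Qd = 0): P = 80.
CS = ½(80 − 60)(120) = 1200.

Consumer surplus = 1200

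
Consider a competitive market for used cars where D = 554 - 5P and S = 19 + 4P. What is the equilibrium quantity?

Q* = 2311/9

Set D = S: 554 - 5P = 19 + 4P.
535 = 9P, so P* = 535/9.
Q* = 554 − 5(535/9) = 2311/9.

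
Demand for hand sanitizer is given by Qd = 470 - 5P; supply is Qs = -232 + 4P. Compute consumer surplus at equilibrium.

Consumer surplus = 640

Equilibrium: 470 - 5P = -232 + 4P gives P* = 78, Q* = 80.
Demand choke price (Qd = 0): P = 94.
CS = ½(94 − 78)(80) = 640.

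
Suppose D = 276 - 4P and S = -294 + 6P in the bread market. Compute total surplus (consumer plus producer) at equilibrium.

Total surplus = 480

Equilibrium: 276 - 4P = -294 + 6P gives P* = 57, Q* = 48.
Demand choke price: P = 69; supply starts at P = 49.
CS = ½(69 − 57)(48) = 288; PS = ½(57 − 49)(48) = 192.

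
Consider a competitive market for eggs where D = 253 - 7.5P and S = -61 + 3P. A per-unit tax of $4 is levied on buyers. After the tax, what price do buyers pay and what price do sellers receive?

Pre-tax equilibrium: P* = 628/21, Q* = 201/7.
Tax on buyers shifts demand to D = 253 − 7.5(P + 4) = 223 - 7.5P.
223 - 7.5P = -61 + 3P gives seller price Ps = 568/21; buyers pay Pb = 568/21 + 4 = 652/21.
New quantity: Q = 253 − 7.5(652/21) = 141/7.

Buyers pay 652/21, sellers receive 568/21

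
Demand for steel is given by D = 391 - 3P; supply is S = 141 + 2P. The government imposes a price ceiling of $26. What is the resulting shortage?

Shortage = 120

Equilibrium price would be P* = 50, so the ceiling at 26 binds.
At P = 26: D = 391 − 3(26) = 313, S = 141 + 2(26) = 193.
Shortage = 313 − 193 = 120.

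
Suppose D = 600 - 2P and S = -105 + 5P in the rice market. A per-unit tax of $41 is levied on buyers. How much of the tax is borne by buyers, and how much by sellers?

Pre-tax equilibrium: P* = 705/7, Q* = 2790/7.
Tax on buyers shifts demand to D = 600 − 2(P + 41) = 518 - 2P.
518 - 2P = -105 + 5P gives seller price Ps = 89; buyers pay Pb = 89 + 41 = 130.
New quantity: Q = 600 − 2(130) = 340.
Buyer burden = 130 − 705/7 = 205/7; seller burden = 705/7 − 89 = 82/7.

Buyers bear 205/7, sellers bear 82/7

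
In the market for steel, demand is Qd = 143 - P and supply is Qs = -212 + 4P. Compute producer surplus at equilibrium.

Equilibrium: 143 - P = -212 + 4P gives P* = 71, Q* = 72.
Supply starts at P = 53 (where Qs = 0).
PS = ½(71 − 53)(72) = 648.

Producer surplus = 648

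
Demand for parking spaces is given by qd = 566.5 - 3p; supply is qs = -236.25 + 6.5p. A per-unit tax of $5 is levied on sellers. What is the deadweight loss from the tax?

Deadweight loss = 975/38

Pre-tax equilibrium: p* = 84.5, q* = 313.
Tax on sellers shifts supply to qs = -236.25 + 6.5(p − 5) = -268.75 + 6.5p.
566.5 - 3p = -268.75 + 6.5p gives buyer price pb = 3341/38; sellers receive ps = 3341/38 − 5 = 3151/38.
New quantity: q = 566.5 − 3(3341/38) = 5752/19.
DWL = ½ × 5 × (313 − 5752/19) = 975/38.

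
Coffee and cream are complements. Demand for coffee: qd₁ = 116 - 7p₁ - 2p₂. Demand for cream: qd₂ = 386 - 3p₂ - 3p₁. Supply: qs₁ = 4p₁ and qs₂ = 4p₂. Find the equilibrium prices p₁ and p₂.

Market 1: 116 - 7p₁ - 2p₂ = 4p₁ → 11p₁ + 2p₂ = 116.
Market 2: 7p₂ + 3p₁ = 386.
Eliminating p₂: 7×(1) − 2×(2) gives 71p₁ = 40, so p₁ = 40/71.
Back-substitute into (2): p₂ = (386 − 3×40/71) / 7 = 3898/71.

p₁ = 40/71, p₂ = 3898/71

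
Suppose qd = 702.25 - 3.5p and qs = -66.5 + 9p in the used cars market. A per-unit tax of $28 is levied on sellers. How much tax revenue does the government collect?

Tax revenue = 11660.32

Pre-tax equilibrium: p* = 61.5, q* = 487.
Tax on sellers shifts supply to qs = -66.5 + 9(p − 28) = -318.5 + 9p.
702.25 - 3.5p = -318.5 + 9p gives buyer price pb = 81.66; sellers receive ps = 81.66 − 28 = 53.66.
New quantity: q = 702.25 − 3.5(81.66) = 416.44.
Revenue = 28 × 416.44 = 11660.32.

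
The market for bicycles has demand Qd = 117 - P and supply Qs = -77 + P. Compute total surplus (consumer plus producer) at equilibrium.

Total surplus = 400

Equilibrium: 117 - P = -77 + P gives P* = 97, Q* = 20.
Demand choke price: P = 117; supply starts at P = 77.
CS = ½(117 − 97)(20) = 200; PS = ½(97 − 77)(20) = 200.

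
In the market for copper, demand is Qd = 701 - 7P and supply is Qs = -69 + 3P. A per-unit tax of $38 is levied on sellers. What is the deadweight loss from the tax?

Pre-tax equilibrium: P* = 77, Q* = 162.
Tax on sellers shifts supply to Qs = -69 + 3(P − 38) = -183 + 3P.
701 - 7P = -183 + 3P gives buyer price Pb = 88.4; sellers receive Ps = 88.4 − 38 = 50.4.
New quantity: Q = 701 − 7(88.4) = 82.2.
DWL = ½ × 38 × (162 − 82.2) = 1516.2.

Deadweight loss = 1516.2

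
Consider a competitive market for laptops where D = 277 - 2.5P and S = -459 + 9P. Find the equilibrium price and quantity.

Set D = S: 277 - 2.5P = -459 + 9P.
736 = 11.5P, so P* = 64.
Q* = 277 − 2.5(64) = 117.

P* = 64, Q* = 117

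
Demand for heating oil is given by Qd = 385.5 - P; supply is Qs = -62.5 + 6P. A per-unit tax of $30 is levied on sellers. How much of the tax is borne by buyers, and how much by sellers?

Buyers bear 180/7, sellers bear 30/7

Pre-tax equilibrium: P* = 64, Q* = 321.5.
Tax on sellers shifts supply to Qs = -62.5 + 6(P − 30) = -242.5 + 6P.
385.5 - P = -242.5 + 6P gives buyer price Pb = 628/7; sellers receive Ps = 628/7 − 30 = 418/7.
New quantity: Q = 385.5 − 1(628/7) = 4141/14.
Buyer burden = 628/7 − 64 = 180/7; seller burden = 64 − 418/7 = 30/7.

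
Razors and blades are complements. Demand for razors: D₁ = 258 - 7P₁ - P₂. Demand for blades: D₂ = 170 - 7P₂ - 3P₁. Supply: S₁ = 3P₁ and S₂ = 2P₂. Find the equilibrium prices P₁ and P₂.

Market 1: 258 - 7P₁ - P₂ = 3P₁ → 10P₁ + P₂ = 258.
Market 2: 9P₂ + 3P₁ = 170.
Eliminating P₂: 9×(1) − 1×(2) gives 87P₁ = 2152, so P₁ = 2152/87.
Back-substitute into (2): P₂ = (170 − 3×2152/87) / 9 = 926/87.

P₁ = 2152/87, P₂ = 926/87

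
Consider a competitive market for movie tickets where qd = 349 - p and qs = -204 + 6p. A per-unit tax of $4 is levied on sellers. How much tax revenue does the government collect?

Pre-tax equilibrium: p* = 79, q* = 270.
Tax on sellers shifts supply to qs = -204 + 6(p − 4) = -228 + 6p.
349 - p = -228 + 6p gives buyer price pb = 577/7; sellers receive ps = 577/7 − 4 = 549/7.
New quantity: q = 349 − 1(577/7) = 1866/7.
Revenue = 4 × 1866/7 = 7464/7.

Tax revenue = 7464/7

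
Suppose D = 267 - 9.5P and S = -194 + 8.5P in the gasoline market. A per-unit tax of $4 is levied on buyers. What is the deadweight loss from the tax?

Deadweight loss = 323/9

Pre-tax equilibrium: P* = 461/18, Q* = 853/36.
Tax on buyers shifts demand to D = 267 − 9.5(P + 4) = 229 - 9.5P.
229 - 9.5P = -194 + 8.5P gives seller price Ps = 23.5; buyers pay Pb = 23.5 + 4 = 27.5.
New quantity: Q = 267 − 9.5(27.5) = 5.75.
DWL = ½ × 4 × (853/36 − 5.75) = 323/9.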